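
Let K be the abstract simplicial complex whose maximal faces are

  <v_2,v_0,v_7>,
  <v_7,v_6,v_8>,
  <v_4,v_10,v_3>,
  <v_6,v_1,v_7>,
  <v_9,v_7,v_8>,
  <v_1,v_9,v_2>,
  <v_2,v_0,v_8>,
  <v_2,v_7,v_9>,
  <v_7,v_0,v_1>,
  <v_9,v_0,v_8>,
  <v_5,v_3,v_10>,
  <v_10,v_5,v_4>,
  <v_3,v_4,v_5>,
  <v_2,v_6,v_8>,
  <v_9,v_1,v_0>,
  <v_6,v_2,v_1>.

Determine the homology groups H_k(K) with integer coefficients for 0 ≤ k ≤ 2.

Take the total order v_0 < v_1 < v_2 < v_3 < v_4 < v_5 < v_6 < v_7 < v_8 < v_9 < v_10 on the vertex set. Then K (dimension 2) consists of the simplices:

  0-simplices (11): [v_0], [v_1], [v_2], [v_3], [v_4], [v_5], [v_6], [v_7], [v_8], [v_9], [v_10]
  1-simplices (24): (24 of them)
  2-simplices (16): (16 of them)

so the chain groups are C_0 ≅ Z^11, C_1 ≅ Z^24, C_2 ≅ Z^16.

The boundary map ∂_1: C_1 → C_0 maps an edge to its endpoints' difference, ∂[p,q] = q − p.
The 11×24 boundary matrix has rank 9 and Smith normal form diag(1,1,1,1,1,1,1,1,1).

Boundary ∂_2: C_2 → C_1 maps a triangle to the signed sum of its edges. For instance
  ∂[v_4,v_5,v_10] = [v_5,v_10] − [v_4,v_10] + [v_4,v_5],
  ∂[v_3,v_4,v_5] = [v_4,v_5] − [v_3,v_5] + [v_3,v_4].
The resulting 24×16 matrix has rank 15, and its Smith normal form has invariant factors (1,1,1,1,1,1,1,1,1,1,1,1,1,1,2).

Reading off H_k = ker ∂_k / im ∂_{k+1}:

  H_0: rank C_0 − rank ∂_1 = 11 − 9 = 2, and the invariant factors of ∂_1 are all 1, so H_0 ≅ Z^2.
  H_1: rank ker ∂_1 − rank ∂_2 = (24 − 9) − 15 = 0, and ∂_2 has invariant factor 2 > 1, so H_1 ≅ Z_2.
  H_2: rank ker ∂_2 − rank ∂_3 = (16 − 15) − 0 = 1, and there is no ∂_3, so H_2 ≅ Z.

As a check, the Euler characteristic is 11 − 24 + 16 = 3, which agrees with 2 − 0 + 1 = 3.

H_0 ≅ Z^2,  H_1 ≅ Z_2,  H_2 ≅ Z.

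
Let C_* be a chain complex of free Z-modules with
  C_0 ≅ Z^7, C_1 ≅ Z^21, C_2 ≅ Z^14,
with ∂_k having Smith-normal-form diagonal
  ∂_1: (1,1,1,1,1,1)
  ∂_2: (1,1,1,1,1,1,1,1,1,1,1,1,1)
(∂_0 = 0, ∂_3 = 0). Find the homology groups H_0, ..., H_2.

H_0 ≅ Z,  H_1 ≅ Z^2,  H_2 ≅ Z.

H_0: b_0 = 7 − 0 − 6 = 1; torsion from ∂_1 factors > 1: none. So H_0 ≅ Z.
H_1: b_1 = 21 − 6 − 13 = 2; torsion from ∂_2 factors > 1: none. So H_1 ≅ Z^2.
H_2: b_2 = 14 − 13 − 0 = 1; torsion from ∂_3 factors > 1: none. So H_2 ≅ Z.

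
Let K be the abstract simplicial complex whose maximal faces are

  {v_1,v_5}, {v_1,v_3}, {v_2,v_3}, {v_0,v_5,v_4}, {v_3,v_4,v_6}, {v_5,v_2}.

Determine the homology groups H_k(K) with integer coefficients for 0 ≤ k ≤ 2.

Fix the vertex order v_0 < v_1 < v_2 < v_3 < v_4 < v_5 < v_6 and write every simplex with vertices in increasing order. Then dim K = 2 and the simplices of K are:

  0-simplices (7): [v_0], [v_1], [v_2], [v_3], [v_4], [v_5], [v_6]
  1-simplices (10): [v_0,v_4], [v_0,v_5], [v_1,v_3], [v_1,v_5], [v_2,v_3], [v_2,v_5], [v_3,v_4], [v_3,v_6], [v_4,v_5], [v_4,v_6]
  2-simplices (2): [v_0,v_4,v_5], [v_3,v_4,v_6]

so the chain groups are C_0 ≅ Z^7, C_1 ≅ Z^10, C_2 ≅ Z^2.

The boundary map ∂_1: C_1 → C_0 maps an edge to its endpoints' difference, ∂[p,q] = q − p. For instance
  ∂[v_0,v_4] = [v_4] − [v_0].
As a 7×10 matrix over Z this has rank 6, with invariant factors (1,1,1,1,1,1).

∂_2: C_2 → C_1 acts by ∂[p,q,r] = [q,r] − [p,r] + [p,q]. For instance
  ∂[v_0,v_4,v_5] = [v_4,v_5] − [v_0,v_5] + [v_0,v_4],
  ∂[v_3,v_4,v_6] = [v_4,v_6] − [v_3,v_6] + [v_3,v_4].
As a 10×2 matrix over Z this has rank 2, with invariant factors (1,1).

Computing H_k = (kernel of ∂_k) / (image of ∂_{k+1}):

  H_0: rank C_0 − rank ∂_1 = 7 − 6 = 1, and the invariant factors of ∂_1 are all 1, so H_0 = Z.
  H_1: rank ker ∂_1 − rank ∂_2 = (10 − 6) − 2 = 2, and the invariant factors of ∂_2 are all 1, so H_1 = Z^2.
  H_2: rank ker ∂_2 − rank ∂_3 = (2 − 2) − 0 = 0, and there is no ∂_3, so H_2 = 0.

H_0 = Z,  H_1 = Z^2,  H_2 = 0.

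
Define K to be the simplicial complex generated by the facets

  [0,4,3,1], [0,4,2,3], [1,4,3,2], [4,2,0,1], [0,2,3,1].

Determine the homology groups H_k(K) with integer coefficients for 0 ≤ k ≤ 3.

Fix the vertex order 0 < 1 < 2 < 3 < 4 and write every simplex with vertices in increasing order. Then dim K = 3 and the simplices of K are:

  0-simplices (5): [0], [1], [2], [3], [4]
  1-simplices (10): [0,1], [0,2], [0,3], [0,4], [1,2], [1,3], [1,4], [2,3], [2,4], [3,4]
  2-simplices (10): [0,1,2], [0,1,3], [0,1,4], [0,2,3], [0,2,4], [0,3,4], [1,2,3], [1,2,4], [1,3,4], [2,3,4]
  3-simplices (5): [0,1,2,3], [0,1,2,4], [0,1,3,4], [0,2,3,4], [1,2,3,4]

Hence C_0 ≅ Z^5, C_1 ≅ Z^10, C_2 ≅ Z^10, C_3 ≅ Z^5.

The boundary map ∂_1: C_1 → C_0 is given by ∂[p,q] = [q] − [p].
The resulting 5×10 matrix has rank 4, and its Smith normal form has invariant factors (1,1,1,1).

Boundary ∂_2: C_2 → C_1 acts by ∂[p,q,r] = [q,r] − [p,r] + [p,q]. For instance
  ∂[0,3,4] = [3,4] − [0,4] + [0,3],
  ∂[0,1,2] = [1,2] − [0,2] + [0,1].
As a 10×10 matrix over Z this has rank 6, with invariant factors (1,1,1,1,1,1).

∂_3: C_3 → C_2 sends each 3-simplex σ to the alternating sum Σ_i (−1)^i (σ with its i-th vertex removed). For instance
  ∂[0,1,2,4] = [1,2,4] − [0,2,4] + [0,1,4] − [0,1,2],
  ∂[0,1,3,4] = [1,3,4] − [0,3,4] + [0,1,4] − [0,1,3].
The resulting 10×5 matrix has rank 4, and its Smith normal form has invariant factors (1,1,1,1).

From H_k ≅ ker(∂_k) / im(∂_{k+1}) we obtain:

  H_0: rank C_0 − rank ∂_1 = 5 − 4 = 1, and the invariant factors of ∂_1 are all 1, so H_0 = Z.
  H_1: rank ker ∂_1 − rank ∂_2 = (10 − 4) − 6 = 0, and the invariant factors of ∂_2 are all 1, so H_1 = 0.
  H_2: rank ker ∂_2 − rank ∂_3 = (10 − 6) − 4 = 0, and the invariant factors of ∂_3 are all 1, so H_2 = 0.
  H_3: rank ker ∂_3 − rank ∂_4 = (5 − 4) − 0 = 1, and there is no ∂_4, so H_3 = Z.

As a check, the Euler characteristic is 5 − 10 + 10 − 5 = 0, which agrees with 1 − 0 + 0 − 1 = 0.

H_0 ≅ Z,  H_1 = 0,  H_2 = 0,  H_3 ≅ Z.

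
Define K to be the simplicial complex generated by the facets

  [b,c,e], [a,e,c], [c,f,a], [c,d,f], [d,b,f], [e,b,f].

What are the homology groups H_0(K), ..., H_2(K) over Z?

H_0 ≅ Z,  H_1 ≅ Z,  H_2 = 0.

K has 6 vertices, 12 edges, 6 triangles.
rank ∂_0 = 0, rank ∂_1 = 5 ⇒ b_0 = 6 − 0 − 5 = 1; all invariant factors of ∂_1 are 1 so no torsion. So H_0 ≅ Z.
rank ∂_1 = 5, rank ∂_2 = 6 ⇒ b_1 = 12 − 5 − 6 = 1; all invariant factors of ∂_2 are 1 so no torsion. So H_1 ≅ Z.
rank ∂_2 = 6, rank ∂_3 = 0 ⇒ b_2 = 6 − 6 − 0 = 0. So H_2 ≅ 0.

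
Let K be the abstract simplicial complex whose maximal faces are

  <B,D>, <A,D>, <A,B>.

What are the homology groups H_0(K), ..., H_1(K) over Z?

H_0 = Z,  H_1 = Z.

Fix the vertex order A < B < D and write every simplex with vertices in increasing order. Then dim K = 1 and the simplices of K are:

  0-simplices (3): A, B, D
  1-simplices (3): AB, AD, BD

so the chain groups are C_0 ≅ Z^3, C_1 ≅ Z^3.

∂_1: C_1 → C_0 is given by ∂[p,q] = [q] − [p]. For instance
  ∂AB = B − A.
This gives a 3×3 integer matrix of rank 2; reducing to Smith normal form yields diagonal entries (1,1).

From H_k ≅ ker(∂_k) / im(∂_{k+1}) we obtain:

  H_0: rank C_0 − rank ∂_1 = 3 − 2 = 1, and the invariant factors of ∂_1 are all 1, so H_0 = Z.
  H_1: rank ker ∂_1 − rank ∂_2 = (3 − 2) − 0 = 1, and there is no ∂_2, so H_1 = Z.

(K is a triangulation of the circle S^1.)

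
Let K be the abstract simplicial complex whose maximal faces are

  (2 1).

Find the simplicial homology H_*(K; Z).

Order the vertices as 1 < 2. Listing each simplex with vertices in this order, K has dimension 1 with simplices:

  0-simplices (2): [1], [2]
  1-simplices (1): [1,2]

giving chain groups C_0 ≅ Z^2, C_1 ≅ Z^1.

Boundary ∂_1: C_1 → C_0 sends each edge [p,q] (with p < q) to q − p. For instance
  ∂[1,2] = [2] − [1].
This gives a 2×1 integer matrix of rank 1; reducing to Smith normal form yields diagonal entries (1).

Reading off H_k = ker ∂_k / im ∂_{k+1}:

  H_0: rank C_0 − rank ∂_1 = 2 − 1 = 1, and the invariant factors of ∂_1 are all 1, so H_0 = Z.
  H_1: rank ker ∂_1 − rank ∂_2 = (1 − 1) − 0 = 0, and there is no ∂_2, so H_1 = 0.

H_0 = Z,  H_1 = 0.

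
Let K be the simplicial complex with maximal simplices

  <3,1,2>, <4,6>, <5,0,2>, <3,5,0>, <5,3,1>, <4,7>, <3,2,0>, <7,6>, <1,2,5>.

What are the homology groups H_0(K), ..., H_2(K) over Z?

H_0 ≅ Z^2,  H_1 ≅ Z,  H_2 ≅ Z.

K has 8 vertices, 12 edges, 6 triangles.
rank ∂_0 = 0, rank ∂_1 = 6 ⇒ b_0 = 8 − 0 − 6 = 2; all invariant factors of ∂_1 are 1 so no torsion. So H_0 = Z^2.
rank ∂_1 = 6, rank ∂_2 = 5 ⇒ b_1 = 12 − 6 − 5 = 1; all invariant factors of ∂_2 are 1 so no torsion. So H_1 = Z.
rank ∂_2 = 5, rank ∂_3 = 0 ⇒ b_2 = 6 − 5 − 0 = 1. So H_2 = Z.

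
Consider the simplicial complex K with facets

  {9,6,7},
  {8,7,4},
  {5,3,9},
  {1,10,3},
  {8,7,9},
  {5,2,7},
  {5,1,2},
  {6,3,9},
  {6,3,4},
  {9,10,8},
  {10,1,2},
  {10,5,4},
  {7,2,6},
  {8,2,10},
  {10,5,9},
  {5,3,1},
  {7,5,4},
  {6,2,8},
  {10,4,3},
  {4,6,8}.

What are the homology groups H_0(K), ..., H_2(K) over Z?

Fix the vertex order 1 < 2 < 3 < 4 < 5 < 6 < 7 < 8 < 9 < 10 and write every simplex with vertices in increasing order. Then dim K = 2 and the simplices of K are:

  0-simplices (10): [1], [2], [3], [4], [5], [6], [7], [8], [9], [10]
  1-simplices (30): (30 of them)
  2-simplices (20): (20 of them)

giving chain groups C_0 ≅ Z^10, C_1 ≅ Z^30, C_2 ≅ Z^20.

∂_1: C_1 → C_0 is given by ∂[p,q] = [q] − [p].
This gives a 10×30 integer matrix of rank 9; reducing to Smith normal form yields diagonal entries (1,1,1,1,1,1,1,1,1).

∂_2: C_2 → C_1 sends each 2-simplex [p,q,r] to [q,r] − [p,r] + [p,q]. For instance
  ∂[3,4,10] = [4,10] − [3,10] + [3,4],
  ∂[4,5,7] = [5,7] − [4,7] + [4,5].
The 30×20 boundary matrix has rank 20 and Smith normal form diag(1,1,1,1,1,1,1,1,1,1,1,1,1,1,1,1,1,1,1,2).

Reading off H_k = ker ∂_k / im ∂_{k+1}:

  H_0: rank C_0 − rank ∂_1 = 10 − 9 = 1, and the invariant factors of ∂_1 are all 1, so H_0 = Z.
  H_1: rank ker ∂_1 − rank ∂_2 = (30 − 9) − 20 = 1, and ∂_2 has invariant factor 2 > 1, so H_1 = Z ⊕ Z/2.
  H_2: rank ker ∂_2 − rank ∂_3 = (20 − 20) − 0 = 0, and there is no ∂_3, so H_2 = 0.

H_0 ≅ Z,  H_1 ≅ Z ⊕ Z/2,  H_2 = 0.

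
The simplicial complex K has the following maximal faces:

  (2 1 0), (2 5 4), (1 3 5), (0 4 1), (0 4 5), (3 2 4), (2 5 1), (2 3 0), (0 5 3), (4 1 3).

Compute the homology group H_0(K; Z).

H_0 ≅ Z.

We work with the vertex ordering 0 < 1 < 2 < 3 < 4 < 5. The simplices of K, each written with vertices in increasing order, are:

  0-simplices (6): [0], [1], [2], [3], [4], [5]
  1-simplices (15): [0,1], [0,2], [0,3], [0,4], [0,5], [1,2], [1,3], [1,4], [1,5], [2,3], [2,4], [2,5], [3,4], [3,5], [4,5]
  2-simplices (10): [0,1,2], [0,1,4], [0,2,3], [0,3,5], [0,4,5], [1,2,5], [1,3,4], [1,3,5], [2,3,4], [2,4,5]

giving chain groups C_0 ≅ Z^6, C_1 ≅ Z^15, C_2 ≅ Z^10.

Boundary ∂_1: C_1 → C_0 sends each edge [p,q] (with p < q) to q − p. For instance
  ∂[1,5] = [5] − [1].
The 6×15 boundary matrix has rank 5 and Smith normal form diag(1,1,1,1,1).

Boundary ∂_2: C_2 → C_1 acts by ∂[p,q,r] = [q,r] − [p,r] + [p,q]. For instance
  ∂[0,1,2] = [1,2] − [0,2] + [0,1],
  ∂[1,2,5] = [2,5] − [1,5] + [1,2].
This gives a 15×10 integer matrix of rank 10; reducing to Smith normal form yields diagonal entries (1,1,1,1,1,1,1,1,1,2).

Now H_k = ker ∂_k / im ∂_{k+1}, so:

  H_0: rank C_0 − rank ∂_1 = 6 − 5 = 1, and the invariant factors of ∂_1 are all 1, so H_0 ≅ Z.

(K is a triangulation of the real projective plane RP^2.)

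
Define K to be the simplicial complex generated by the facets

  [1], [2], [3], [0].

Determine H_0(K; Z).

H_0 ≅ Z^4.

K has 4 vertices.
rank ∂_0 = 0, rank ∂_1 = 0 ⇒ b_0 = 4 − 0 − 0 = 4. So H_0 ≅ Z^4.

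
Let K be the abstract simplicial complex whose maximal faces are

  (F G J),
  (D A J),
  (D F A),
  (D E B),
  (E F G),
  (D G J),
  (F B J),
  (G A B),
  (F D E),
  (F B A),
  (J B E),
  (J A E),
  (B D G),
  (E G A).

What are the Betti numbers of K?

We work with the vertex ordering A < B < D < E < F < G < J. The simplices of K, each written with vertices in increasing order, are:

  0-simplices (7): A, B, D, E, F, G, J
  1-simplices (21): AB, AD, AE, AF, AG, AJ, BD, BE, BF, BG, BJ, DE, DF, DG, DJ, EF, EG, EJ, FG, FJ, GJ
  2-simplices (14): ABF, ABG, ADF, ADJ, AEG, AEJ, BDE, BDG, BEJ, BFJ, DEF, DGJ, EFG, FGJ

so the chain groups are C_0 ≅ Z^7, C_1 ≅ Z^21, C_2 ≅ Z^14.

Boundary ∂_1: C_1 → C_0 maps an edge to its endpoints' difference, ∂[p,q] = q − p.
As a 7×21 matrix over Z this has rank 6, with invariant factors (1,1,1,1,1,1).

Boundary ∂_2: C_2 → C_1 acts by ∂[p,q,r] = [q,r] − [p,r] + [p,q]. For instance
  ∂ABF = BF − AF + AB,
  ∂BFJ = FJ − BJ + BF.
This gives a 21×14 integer matrix of rank 13; reducing to Smith normal form yields diagonal entries (1,1,1,1,1,1,1,1,1,1,1,1,1).

Computing H_k = (kernel of ∂_k) / (image of ∂_{k+1}):

  H_0: rank C_0 − rank ∂_1 = 7 − 6 = 1, and the invariant factors of ∂_1 are all 1, so H_0 ≅ Z.
  H_1: rank ker ∂_1 − rank ∂_2 = (21 − 6) − 13 = 2, and the invariant factors of ∂_2 are all 1, so H_1 ≅ Z^2.
  H_2: rank ker ∂_2 − rank ∂_3 = (14 − 13) − 0 = 1, and there is no ∂_3, so H_2 ≅ Z.

As a check, the Euler characteristic is 7 − 21 + 14 = 0, which agrees with 1 − 2 + 1 = 0.
(K is a triangulation of the torus T^2.)

Hence the Betti numbers are b_0 = 1, b_1 = 2, b_2 = 1.

b_0 = 1, b_1 = 2, b_2 = 1.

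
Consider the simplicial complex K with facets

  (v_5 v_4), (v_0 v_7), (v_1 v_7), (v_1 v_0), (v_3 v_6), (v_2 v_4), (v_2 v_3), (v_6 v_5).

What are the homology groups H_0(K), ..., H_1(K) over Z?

H_0 = Z^2,  H_1 = Z^2.

Fix the vertex order v_0 < v_1 < v_2 < v_3 < v_4 < v_5 < v_6 < v_7 and write every simplex with vertices in increasing order. Then dim K = 1 and the simplices of K are:

  0-simplices (8): [v_0], [v_1], [v_2], [v_3], [v_4], [v_5], [v_6], [v_7]
  1-simplices (8): [v_0,v_1], [v_0,v_7], [v_1,v_7], [v_2,v_3], [v_2,v_4], [v_3,v_6], [v_4,v_5], [v_5,v_6]

Hence C_0 ≅ Z^8, C_1 ≅ Z^8.

The boundary map ∂_1: C_1 → C_0 sends each edge [p,q] (with p < q) to q − p. For instance
  ∂[v_2,v_3] = [v_3] − [v_2].
As a 8×8 matrix over Z this has rank 6, with invariant factors (1,1,1,1,1,1).

Computing H_k = (kernel of ∂_k) / (image of ∂_{k+1}):

  H_0: rank C_0 − rank ∂_1 = 8 − 6 = 2, and the invariant factors of ∂_1 are all 1, so H_0 ≅ Z^2.
  H_1: rank ker ∂_1 − rank ∂_2 = (8 − 6) − 0 = 2, and there is no ∂_2, so H_1 ≅ Z^2.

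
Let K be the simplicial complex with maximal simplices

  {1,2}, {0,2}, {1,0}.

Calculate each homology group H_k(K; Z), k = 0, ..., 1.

H_0 = Z,  H_1 = Z.

Fix the vertex order 0 < 1 < 2 and write every simplex with vertices in increasing order. Then dim K = 1 and the simplices of K are:

  0-simplices (3): [0], [1], [2]
  1-simplices (3): [0,1], [0,2], [1,2]

so the chain groups are C_0 ≅ Z^3, C_1 ≅ Z^3.

Boundary ∂_1: C_1 → C_0 sends each edge [p,q] (with p < q) to q − p. For instance
  ∂[0,2] = [2] − [0].
The 3×3 boundary matrix has rank 2 and Smith normal form diag(1,1).

Computing H_k = (kernel of ∂_k) / (image of ∂_{k+1}):

  H_0: rank C_0 − rank ∂_1 = 3 − 2 = 1, and the invariant factors of ∂_1 are all 1, so H_0 ≅ Z.
  H_1: rank ker ∂_1 − rank ∂_2 = (3 − 2) − 0 = 1, and there is no ∂_2, so H_1 ≅ Z.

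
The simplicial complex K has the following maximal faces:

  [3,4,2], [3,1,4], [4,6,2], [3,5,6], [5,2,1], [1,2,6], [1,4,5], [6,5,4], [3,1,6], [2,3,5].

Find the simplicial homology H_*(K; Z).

Fix the vertex order 1 < 2 < 3 < 4 < 5 < 6 and write every simplex with vertices in increasing order. Then dim K = 2 and the simplices of K are:

  0-simplices (6): [1], [2], [3], [4], [5], [6]
  1-simplices (15): [1,2], [1,3], [1,4], [1,5], [1,6], [2,3], [2,4], [2,5], [2,6], [3,4], [3,5], [3,6], [4,5], [4,6], [5,6]
  2-simplices (10): [1,2,5], [1,2,6], [1,3,4], [1,3,6], [1,4,5], [2,3,4], [2,3,5], [2,4,6], [3,5,6], [4,5,6]

giving chain groups C_0 ≅ Z^6, C_1 ≅ Z^15, C_2 ≅ Z^10.

The boundary map ∂_1: C_1 → C_0 is given by ∂[p,q] = [q] − [p].
The resulting 6×15 matrix has rank 5, and its Smith normal form has invariant factors (1,1,1,1,1).

∂_2: C_2 → C_1 maps a triangle to the signed sum of its edges. For instance
  ∂[2,3,5] = [3,5] − [2,5] + [2,3],
  ∂[1,2,5] = [2,5] − [1,5] + [1,2].
As a 15×10 matrix over Z this has rank 10, with invariant factors (1,1,1,1,1,1,1,1,1,2).

Now H_k = ker ∂_k / im ∂_{k+1}, so:

  H_0: rank C_0 − rank ∂_1 = 6 − 5 = 1, and the invariant factors of ∂_1 are all 1, so H_0 ≅ Z.
  H_1: rank ker ∂_1 − rank ∂_2 = (15 − 5) − 10 = 0, and ∂_2 has invariant factor 2 > 1, so H_1 ≅ Z/2.
  H_2: rank ker ∂_2 − rank ∂_3 = (10 − 10) − 0 = 0, and there is no ∂_3, so H_2 ≅ 0.

H_0 = Z,  H_1 = Z/2,  H_2 = 0.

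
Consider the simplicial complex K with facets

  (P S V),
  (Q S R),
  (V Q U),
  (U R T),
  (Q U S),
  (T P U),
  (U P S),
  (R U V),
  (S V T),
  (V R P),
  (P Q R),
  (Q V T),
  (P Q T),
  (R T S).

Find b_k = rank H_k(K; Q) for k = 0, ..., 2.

b_0 = 1, b_1 = 2, b_2 = 1.

Fix the vertex order P < Q < R < S < T < U < V and write every simplex with vertices in increasing order. Then dim K = 2 and the simplices of K are:

  0-simplices (7): P, Q, R, S, T, U, V
  1-simplices (21): PQ, PR, PS, PT, PU, PV, QR, QS, QT, QU, QV, RS, RT, RU, RV, ST, SU, SV, TU, TV, UV
  2-simplices (14): PQR, PQT, PRV, PSU, PSV, PTU, QRS, QSU, QTV, QUV, RST, RTU, RUV, STV

giving chain groups C_0 ≅ Z^7, C_1 ≅ Z^21, C_2 ≅ Z^14.

The boundary map ∂_1: C_1 → C_0 maps an edge to its endpoints' difference, ∂[p,q] = q − p. For instance
  ∂PR = R − P.
The 7×21 boundary matrix has rank 6 and Smith normal form diag(1,1,1,1,1,1).

Boundary ∂_2: C_2 → C_1 acts by ∂[p,q,r] = [q,r] − [p,r] + [p,q]. For instance
  ∂QUV = UV − QV + QU,
  ∂RST = ST − RT + RS.
The resulting 21×14 matrix has rank 13, and its Smith normal form has invariant factors (1,1,1,1,1,1,1,1,1,1,1,1,1).

Reading off H_k = ker ∂_k / im ∂_{k+1}:

  H_0: rank C_0 − rank ∂_1 = 7 − 6 = 1, and the invariant factors of ∂_1 are all 1, so H_0 ≅ Z.
  H_1: rank ker ∂_1 − rank ∂_2 = (21 − 6) − 13 = 2, and the invariant factors of ∂_2 are all 1, so H_1 ≅ Z^2.
  H_2: rank ker ∂_2 − rank ∂_3 = (14 − 13) − 0 = 1, and there is no ∂_3, so H_2 ≅ Z.

As a check, the Euler characteristic is 7 − 21 + 14 = 0, which agrees with 1 − 2 + 1 = 0.

Hence the Betti numbers are b_0 = 1, b_1 = 2, b_2 = 1.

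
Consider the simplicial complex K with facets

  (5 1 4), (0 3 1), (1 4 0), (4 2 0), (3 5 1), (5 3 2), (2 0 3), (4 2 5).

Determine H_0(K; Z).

H_0 = Z.

We work with the vertex ordering 0 < 1 < 2 < 3 < 4 < 5. The simplices of K, each written with vertices in increasing order, are:

  0-simplices (6): [0], [1], [2], [3], [4], [5]
  1-simplices (12): [0,1], [0,2], [0,3], [0,4], [1,3], [1,4], [1,5], [2,3], [2,4], [2,5], [3,5], [4,5]
  2-simplices (8): [0,1,3], [0,1,4], [0,2,3], [0,2,4], [1,3,5], [1,4,5], [2,3,5], [2,4,5]

Hence C_0 ≅ Z^6, C_1 ≅ Z^12, C_2 ≅ Z^8.

The boundary map ∂_1: C_1 → C_0 is given by ∂[p,q] = [q] − [p]. For instance
  ∂[2,3] = [3] − [2].
The 6×12 boundary matrix has rank 5 and Smith normal form diag(1,1,1,1,1).

∂_2: C_2 → C_1 sends each 2-simplex [p,q,r] to [q,r] − [p,r] + [p,q]. For instance
  ∂[1,4,5] = [4,5] − [1,5] + [1,4],
  ∂[2,3,5] = [3,5] − [2,5] + [2,3].
The resulting 12×8 matrix has rank 7, and its Smith normal form has invariant factors (1,1,1,1,1,1,1).

From H_k ≅ ker(∂_k) / im(∂_{k+1}) we obtain:

  H_0: rank C_0 − rank ∂_1 = 6 − 5 = 1, and the invariant factors of ∂_1 are all 1, so H_0 ≅ Z.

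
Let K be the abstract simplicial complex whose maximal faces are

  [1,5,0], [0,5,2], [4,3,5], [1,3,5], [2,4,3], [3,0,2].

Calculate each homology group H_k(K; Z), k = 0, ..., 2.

We work with the vertex ordering 0 < 1 < 2 < 3 < 4 < 5. The simplices of K, each written with vertices in increasing order, are:

  0-simplices (6): [0], [1], [2], [3], [4], [5]
  1-simplices (12): [0,1], [0,2], [0,3], [0,5], [1,3], [1,5], [2,3], [2,4], [2,5], [3,4], [3,5], [4,5]
  2-simplices (6): [0,1,5], [0,2,3], [0,2,5], [1,3,5], [2,3,4], [3,4,5]

Hence C_0 ≅ Z^6, C_1 ≅ Z^12, C_2 ≅ Z^6.

∂_1: C_1 → C_0 sends each edge [p,q] (with p < q) to q − p. For instance
  ∂[2,3] = [3] − [2].
The 6×12 boundary matrix has rank 5 and Smith normal form diag(1,1,1,1,1).

Boundary ∂_2: C_2 → C_1 sends each 2-simplex [p,q,r] to [q,r] − [p,r] + [p,q]. For instance
  ∂[2,3,4] = [3,4] − [2,4] + [2,3],
  ∂[0,2,5] = [2,5] − [0,5] + [0,2].
The 12×6 boundary matrix has rank 6 and Smith normal form diag(1,1,1,1,1,1).

Now H_k = ker ∂_k / im ∂_{k+1}, so:

  H_0: rank C_0 − rank ∂_1 = 6 − 5 = 1, and the invariant factors of ∂_1 are all 1, so H_0 ≅ Z.
  H_1: rank ker ∂_1 − rank ∂_2 = (12 − 5) − 6 = 1, and the invariant factors of ∂_2 are all 1, so H_1 ≅ Z.
  H_2: rank ker ∂_2 − rank ∂_3 = (6 − 6) − 0 = 0, and there is no ∂_3, so H_2 ≅ 0.

H_0 = Z,  H_1 = Z,  H_2 = 0.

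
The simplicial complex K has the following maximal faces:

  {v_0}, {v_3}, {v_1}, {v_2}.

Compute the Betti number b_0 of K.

b_0 = 4.

Take the total order v_0 < v_1 < v_2 < v_3 on the vertex set. Then K (dimension 0) consists of the simplices:

  0-simplices (4): [v_0], [v_1], [v_2], [v_3]

giving chain groups C_0 ≅ Z^4.

Reading off H_k = ker ∂_k / im ∂_{k+1}:

  H_0: rank C_0 − rank ∂_1 = 4 − 0 = 4, and there is no ∂_1, so H_0 = Z^4.

Hence the Betti numbers are b_0 = 4.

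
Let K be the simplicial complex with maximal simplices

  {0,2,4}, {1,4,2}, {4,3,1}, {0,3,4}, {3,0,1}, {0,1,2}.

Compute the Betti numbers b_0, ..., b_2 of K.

We work with the vertex ordering 0 < 1 < 2 < 3 < 4. The simplices of K, each written with vertices in increasing order, are:

  0-simplices (5): [0], [1], [2], [3], [4]
  1-simplices (9): [0,1], [0,2], [0,3], [0,4], [1,2], [1,3], [1,4], [2,4], [3,4]
  2-simplices (6): [0,1,2], [0,1,3], [0,2,4], [0,3,4], [1,2,4], [1,3,4]

so the chain groups are C_0 ≅ Z^5, C_1 ≅ Z^9, C_2 ≅ Z^6.

Boundary ∂_1: C_1 → C_0 is given by ∂[p,q] = [q] − [p].
The 5×9 boundary matrix has rank 4 and Smith normal form diag(1,1,1,1).

The boundary map ∂_2: C_2 → C_1 acts by ∂[p,q,r] = [q,r] − [p,r] + [p,q]. For instance
  ∂[1,2,4] = [2,4] − [1,4] + [1,2],
  ∂[0,2,4] = [2,4] − [0,4] + [0,2].
As a 9×6 matrix over Z this has rank 5, with invariant factors (1,1,1,1,1).

Reading off H_k = ker ∂_k / im ∂_{k+1}:

  H_0: rank C_0 − rank ∂_1 = 5 − 4 = 1, and the invariant factors of ∂_1 are all 1, so H_0 ≅ Z.
  H_1: rank ker ∂_1 − rank ∂_2 = (9 − 4) − 5 = 0, and the invariant factors of ∂_2 are all 1, so H_1 ≅ 0.
  H_2: rank ker ∂_2 − rank ∂_3 = (6 − 5) − 0 = 1, and there is no ∂_3, so H_2 ≅ Z.

Hence the Betti numbers are b_0 = 1, b_1 = 0, b_2 = 1.

b_0 = 1, b_1 = 0, b_2 = 1.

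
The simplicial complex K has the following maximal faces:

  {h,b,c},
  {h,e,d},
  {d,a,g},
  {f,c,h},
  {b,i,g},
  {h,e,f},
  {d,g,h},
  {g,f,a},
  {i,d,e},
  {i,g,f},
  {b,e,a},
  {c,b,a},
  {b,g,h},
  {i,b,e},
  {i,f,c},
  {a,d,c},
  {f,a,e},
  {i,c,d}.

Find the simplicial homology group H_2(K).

H_2 = Z.

We work with the vertex ordering a < b < c < d < e < f < g < h < i. The simplices of K, each written with vertices in increasing order, are:

  0-simplices (9): a, b, c, d, e, f, g, h, i
  1-simplices (27): ab, ac, ad, ae, af, ag, bc, be, bg, bh, bi, cd, cf, ch, ci, de, dg, dh, di, ef, eh, ei, fg, fh, fi, gh, gi
  2-simplices (18): abc, abe, acd, adg, aef, afg, bch, bei, bgh, bgi, cdi, cfh, cfi, deh, dei, dgh, efh, fgi

giving chain groups C_0 ≅ Z^9, C_1 ≅ Z^27, C_2 ≅ Z^18.

∂_1: C_1 → C_0 is given by ∂[p,q] = [q] − [p].
This gives a 9×27 integer matrix of rank 8; reducing to Smith normal form yields diagonal entries (1,1,1,1,1,1,1,1).

Boundary ∂_2: C_2 → C_1 sends each 2-simplex [p,q,r] to [q,r] − [p,r] + [p,q]. For instance
  ∂abe = be − ae + ab,
  ∂cdi = di − ci + cd.
The 27×18 boundary matrix has rank 17 and Smith normal form diag(1,1,1,1,1,1,1,1,1,1,1,1,1,1,1,1,1).

Reading off H_k = ker ∂_k / im ∂_{k+1}:

  H_2: rank ker ∂_2 − rank ∂_3 = (18 − 17) − 0 = 1, and there is no ∂_3, so H_2 ≅ Z.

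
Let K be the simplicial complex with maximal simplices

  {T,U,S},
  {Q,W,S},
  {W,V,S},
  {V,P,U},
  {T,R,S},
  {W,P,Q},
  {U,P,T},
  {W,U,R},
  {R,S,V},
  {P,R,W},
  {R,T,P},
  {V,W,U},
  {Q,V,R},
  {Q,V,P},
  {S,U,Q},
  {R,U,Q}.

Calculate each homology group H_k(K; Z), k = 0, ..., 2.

H_0 = Z,  H_1 = Z^2,  H_2 = Z.

K has 8 vertices, 24 edges, 16 triangles.
rank ∂_0 = 0, rank ∂_1 = 7 ⇒ b_0 = 8 − 0 − 7 = 1; all invariant factors of ∂_1 are 1 so no torsion. So H_0 = Z.
rank ∂_1 = 7, rank ∂_2 = 15 ⇒ b_1 = 24 − 7 − 15 = 2; all invariant factors of ∂_2 are 1 so no torsion. So H_1 = Z^2.
rank ∂_2 = 15, rank ∂_3 = 0 ⇒ b_2 = 16 − 15 − 0 = 1. So H_2 = Z.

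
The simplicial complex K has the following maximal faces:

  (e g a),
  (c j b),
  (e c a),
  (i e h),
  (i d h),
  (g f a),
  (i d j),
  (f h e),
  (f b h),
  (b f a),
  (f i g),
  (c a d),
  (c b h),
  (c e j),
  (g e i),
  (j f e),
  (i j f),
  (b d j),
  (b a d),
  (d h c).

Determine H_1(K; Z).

We work with the vertex ordering a < b < c < d < e < f < g < h < i < j. The simplices of K, each written with vertices in increasing order, are:

  0-simplices (10): a, b, c, d, e, f, g, h, i, j
  1-simplices (30): ab, ac, ad, ae, af, ag, bc, bd, bf, bh, bj, cd, ce, ch, cj, dh, di, dj, ef, eg, eh, ei, ej, fg, fh, fi, fj, gi, hi, ij
  2-simplices (20): abd, abf, acd, ace, aeg, afg, bch, bcj, bdj, bfh, cdh, cej, dhi, dij, efh, efj, egi, ehi, fgi, fij

giving chain groups C_0 ≅ Z^10, C_1 ≅ Z^30, C_2 ≅ Z^20.

Boundary ∂_1: C_1 → C_0 is given by ∂[p,q] = [q] − [p]. For instance
  ∂ag = g − a.
The 10×30 boundary matrix has rank 9 and Smith normal form diag(1,1,1,1,1,1,1,1,1).

∂_2: C_2 → C_1 maps a triangle to the signed sum of its edges. For instance
  ∂fij = ij − fj + fi,
  ∂bcj = cj − bj + bc.
As a 30×20 matrix over Z this has rank 20, with invariant factors (1,1,1,1,1,1,1,1,1,1,1,1,1,1,1,1,1,1,1,2).

Now H_k = ker ∂_k / im ∂_{k+1}, so:

  H_1: rank ker ∂_1 − rank ∂_2 = (30 − 9) − 20 = 1, and ∂_2 has invariant factor 2 > 1, so H_1 = Z ⊕ Z/2.

H_1 ≅ Z ⊕ Z/2.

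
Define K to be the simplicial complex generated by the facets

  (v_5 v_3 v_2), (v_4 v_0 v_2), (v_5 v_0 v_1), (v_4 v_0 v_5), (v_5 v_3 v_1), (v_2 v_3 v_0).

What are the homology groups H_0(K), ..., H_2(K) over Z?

Order the vertices as v_0 < v_1 < v_2 < v_3 < v_4 < v_5. Listing each simplex with vertices in this order, K has dimension 2 with simplices:

  0-simplices (6): [v_0], [v_1], [v_2], [v_3], [v_4], [v_5]
  1-simplices (12): [v_0,v_1], [v_0,v_2], [v_0,v_3], [v_0,v_4], [v_0,v_5], [v_1,v_3], [v_1,v_5], [v_2,v_3], [v_2,v_4], [v_2,v_5], [v_3,v_5], [v_4,v_5]
  2-simplices (6): [v_0,v_1,v_5], [v_0,v_2,v_3], [v_0,v_2,v_4], [v_0,v_4,v_5], [v_1,v_3,v_5], [v_2,v_3,v_5]

giving chain groups C_0 ≅ Z^6, C_1 ≅ Z^12, C_2 ≅ Z^6.

∂_1: C_1 → C_0 sends each edge [p,q] (with p < q) to q − p. For instance
  ∂[v_2,v_3] = [v_3] − [v_2].
The 6×12 boundary matrix has rank 5 and Smith normal form diag(1,1,1,1,1).

Boundary ∂_2: C_2 → C_1 acts by ∂[p,q,r] = [q,r] − [p,r] + [p,q]. For instance
  ∂[v_0,v_2,v_3] = [v_2,v_3] − [v_0,v_3] + [v_0,v_2],
  ∂[v_0,v_1,v_5] = [v_1,v_5] − [v_0,v_5] + [v_0,v_1].
This gives a 12×6 integer matrix of rank 6; reducing to Smith normal form yields diagonal entries (1,1,1,1,1,1).

Now H_k = ker ∂_k / im ∂_{k+1}, so:

  H_0: rank C_0 − rank ∂_1 = 6 − 5 = 1, and the invariant factors of ∂_1 are all 1, so H_0 = Z.
  H_1: rank ker ∂_1 − rank ∂_2 = (12 − 5) − 6 = 1, and the invariant factors of ∂_2 are all 1, so H_1 = Z.
  H_2: rank ker ∂_2 − rank ∂_3 = (6 − 6) − 0 = 0, and there is no ∂_3, so H_2 = 0.

As a check, the Euler characteristic is 6 − 12 + 6 = 0, which agrees with 1 − 1 + 0 = 0.
(K is a triangulation of the cylinder S^1 x I.)

H_0 ≅ Z,  H_1 ≅ Z,  H_2 = 0.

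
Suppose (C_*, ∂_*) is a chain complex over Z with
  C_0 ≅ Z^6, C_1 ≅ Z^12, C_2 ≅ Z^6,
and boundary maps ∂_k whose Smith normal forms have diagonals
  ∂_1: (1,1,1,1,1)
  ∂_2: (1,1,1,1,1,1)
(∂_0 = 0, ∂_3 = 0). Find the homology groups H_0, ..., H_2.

H_0: b_0 = 6 − 0 − 5 = 1; torsion from ∂_1 factors > 1: none. So H_0 = Z.
H_1: b_1 = 12 − 5 − 6 = 1; torsion from ∂_2 factors > 1: none. So H_1 = Z.
H_2: b_2 = 6 − 6 − 0 = 0; torsion from ∂_3 factors > 1: none. So H_2 = 0.

H_0 = Z,  H_1 = Z,  H_2 = 0.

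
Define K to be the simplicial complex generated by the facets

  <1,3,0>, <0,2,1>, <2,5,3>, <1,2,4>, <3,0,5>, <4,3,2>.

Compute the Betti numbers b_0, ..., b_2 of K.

We work with the vertex ordering 0 < 1 < 2 < 3 < 4 < 5. The simplices of K, each written with vertices in increasing order, are:

  0-simplices (6): [0], [1], [2], [3], [4], [5]
  1-simplices (12): [0,1], [0,2], [0,3], [0,5], [1,2], [1,3], [1,4], [2,3], [2,4], [2,5], [3,4], [3,5]
  2-simplices (6): [0,1,2], [0,1,3], [0,3,5], [1,2,4], [2,3,4], [2,3,5]

so the chain groups are C_0 ≅ Z^6, C_1 ≅ Z^12, C_2 ≅ Z^6.

The boundary map ∂_1: C_1 → C_0 sends each edge [p,q] (with p < q) to q − p.
The 6×12 boundary matrix has rank 5 and Smith normal form diag(1,1,1,1,1).

The boundary map ∂_2: C_2 → C_1 acts by ∂[p,q,r] = [q,r] − [p,r] + [p,q]. For instance
  ∂[0,1,3] = [1,3] − [0,3] + [0,1],
  ∂[0,1,2] = [1,2] − [0,2] + [0,1].
The 12×6 boundary matrix has rank 6 and Smith normal form diag(1,1,1,1,1,1).

From H_k ≅ ker(∂_k) / im(∂_{k+1}) we obtain:

  H_0: rank C_0 − rank ∂_1 = 6 − 5 = 1, and the invariant factors of ∂_1 are all 1, so H_0 ≅ Z.
  H_1: rank ker ∂_1 − rank ∂_2 = (12 − 5) − 6 = 1, and the invariant factors of ∂_2 are all 1, so H_1 ≅ Z.
  H_2: rank ker ∂_2 − rank ∂_3 = (6 − 6) − 0 = 0, and there is no ∂_3, so H_2 ≅ 0.

As a check, the Euler characteristic is 6 − 12 + 6 = 0, which agrees with 1 − 1 + 0 = 0.
(K is a triangulation of the cylinder S^1 x I.)

Hence the Betti numbers are b_0 = 1, b_1 = 1, b_2 = 0.

b_0 = 1, b_1 = 1, b_2 = 0.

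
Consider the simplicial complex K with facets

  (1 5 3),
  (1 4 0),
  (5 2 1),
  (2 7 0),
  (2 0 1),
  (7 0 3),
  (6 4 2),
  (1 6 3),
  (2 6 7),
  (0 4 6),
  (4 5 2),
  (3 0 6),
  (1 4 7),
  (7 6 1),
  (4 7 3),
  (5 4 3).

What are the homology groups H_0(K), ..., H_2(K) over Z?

Order the vertices as 0 < 1 < 2 < 3 < 4 < 5 < 6 < 7. Listing each simplex with vertices in this order, K has dimension 2 with simplices:

  0-simplices (8): [0], [1], [2], [3], [4], [5], [6], [7]
  1-simplices (24): (24 of them)
  2-simplices (16): [0,1,2], [0,1,4], [0,2,7], [0,3,6], [0,3,7], [0,4,6], [1,2,5], [1,3,5], [1,3,6], [1,4,7], [1,6,7], [2,4,5], [2,4,6], [2,6,7], [3,4,5], [3,4,7]

Hence C_0 ≅ Z^8, C_1 ≅ Z^24, C_2 ≅ Z^16.

∂_1: C_1 → C_0 sends each edge [p,q] (with p < q) to q − p. For instance
  ∂[3,7] = [7] − [3].
The resulting 8×24 matrix has rank 7, and its Smith normal form has invariant factors (1,1,1,1,1,1,1).

Boundary ∂_2: C_2 → C_1 sends each 2-simplex [p,q,r] to [q,r] − [p,r] + [p,q]. For instance
  ∂[3,4,7] = [4,7] − [3,7] + [3,4],
  ∂[0,1,4] = [1,4] − [0,4] + [0,1].
The 24×16 boundary matrix has rank 15 and Smith normal form diag(1,1,1,1,1,1,1,1,1,1,1,1,1,1,1).

From H_k ≅ ker(∂_k) / im(∂_{k+1}) we obtain:

  H_0: rank C_0 − rank ∂_1 = 8 − 7 = 1, and the invariant factors of ∂_1 are all 1, so H_0 = Z.
  H_1: rank ker ∂_1 − rank ∂_2 = (24 − 7) − 15 = 2, and the invariant factors of ∂_2 are all 1, so H_1 = Z^2.
  H_2: rank ker ∂_2 − rank ∂_3 = (16 − 15) − 0 = 1, and there is no ∂_3, so H_2 = Z.

As a check, the Euler characteristic is 8 − 24 + 16 = 0, which agrees with 1 − 2 + 1 = 0.

H_0 = Z,  H_1 = Z^2,  H_2 = Z.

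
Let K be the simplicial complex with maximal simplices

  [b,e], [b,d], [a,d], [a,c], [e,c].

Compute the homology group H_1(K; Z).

H_1 ≅ Z.

We work with the vertex ordering a < b < c < d < e. The simplices of K, each written with vertices in increasing order, are:

  0-simplices (5): a, b, c, d, e
  1-simplices (5): ac, ad, bd, be, ce

giving chain groups C_0 ≅ Z^5, C_1 ≅ Z^5.

Boundary ∂_1: C_1 → C_0 is given by ∂[p,q] = [q] − [p]. For instance
  ∂ce = e − c.
As a 5×5 matrix over Z this has rank 4, with invariant factors (1,1,1,1).

Computing H_k = (kernel of ∂_k) / (image of ∂_{k+1}):

  H_1: rank ker ∂_1 − rank ∂_2 = (5 − 4) − 0 = 1, and there is no ∂_2, so H_1 ≅ Z.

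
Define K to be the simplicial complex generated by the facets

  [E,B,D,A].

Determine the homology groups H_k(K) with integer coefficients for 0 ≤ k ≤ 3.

K has 4 vertices, 6 edges, 4 triangles, 1 3-simplex.
rank ∂_0 = 0, rank ∂_1 = 3 ⇒ b_0 = 4 − 0 − 3 = 1; all invariant factors of ∂_1 are 1 so no torsion. So H_0 ≅ Z.
rank ∂_1 = 3, rank ∂_2 = 3 ⇒ b_1 = 6 − 3 − 3 = 0; all invariant factors of ∂_2 are 1 so no torsion. So H_1 ≅ 0.
rank ∂_2 = 3, rank ∂_3 = 1 ⇒ b_2 = 4 − 3 − 1 = 0; all invariant factors of ∂_3 are 1 so no torsion. So H_2 ≅ 0.
rank ∂_3 = 1, rank ∂_4 = 0 ⇒ b_3 = 1 − 1 − 0 = 0. So H_3 ≅ 0.

H_0 = Z,  H_1 = 0,  H_2 = 0,  H_3 = 0.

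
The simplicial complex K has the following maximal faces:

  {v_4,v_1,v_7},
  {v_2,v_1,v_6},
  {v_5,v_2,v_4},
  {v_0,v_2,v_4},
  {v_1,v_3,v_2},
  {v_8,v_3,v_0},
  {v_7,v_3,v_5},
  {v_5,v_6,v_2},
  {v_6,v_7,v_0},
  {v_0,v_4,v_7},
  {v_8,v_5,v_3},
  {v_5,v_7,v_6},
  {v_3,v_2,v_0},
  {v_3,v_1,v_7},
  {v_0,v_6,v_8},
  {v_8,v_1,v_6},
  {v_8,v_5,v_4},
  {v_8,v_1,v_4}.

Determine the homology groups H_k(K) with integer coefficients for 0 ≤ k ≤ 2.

We work with the vertex ordering v_0 < v_1 < v_2 < v_3 < v_4 < v_5 < v_6 < v_7 < v_8. The simplices of K, each written with vertices in increasing order, are:

  0-simplices (9): [v_0], [v_1], [v_2], [v_3], [v_4], [v_5], [v_6], [v_7], [v_8]
  1-simplices (27): (27 of them)
  2-simplices (18): (18 of them)

Hence C_0 ≅ Z^9, C_1 ≅ Z^27, C_2 ≅ Z^18.

The boundary map ∂_1: C_1 → C_0 is given by ∂[p,q] = [q] − [p]. For instance
  ∂[v_5,v_6] = [v_6] − [v_5].
The resulting 9×27 matrix has rank 8, and its Smith normal form has invariant factors (1,1,1,1,1,1,1,1).

Boundary ∂_2: C_2 → C_1 sends each 2-simplex [p,q,r] to [q,r] − [p,r] + [p,q]. For instance
  ∂[v_5,v_6,v_7] = [v_6,v_7] − [v_5,v_7] + [v_5,v_6],
  ∂[v_0,v_3,v_8] = [v_3,v_8] − [v_0,v_8] + [v_0,v_3].
This gives a 27×18 integer matrix of rank 17; reducing to Smith normal form yields diagonal entries (1,1,1,1,1,1,1,1,1,1,1,1,1,1,1,1,1).

Computing H_k = (kernel of ∂_k) / (image of ∂_{k+1}):

  H_0: rank C_0 − rank ∂_1 = 9 − 8 = 1, and the invariant factors of ∂_1 are all 1, so H_0 ≅ Z.
  H_1: rank ker ∂_1 − rank ∂_2 = (27 − 8) − 17 = 2, and the invariant factors of ∂_2 are all 1, so H_1 ≅ Z^2.
  H_2: rank ker ∂_2 − rank ∂_3 = (18 − 17) − 0 = 1, and there is no ∂_3, so H_2 ≅ Z.

As a check, the Euler characteristic is 9 − 27 + 18 = 0, which agrees with 1 − 2 + 1 = 0.

H_0 = Z,  H_1 = Z^2,  H_2 = Z.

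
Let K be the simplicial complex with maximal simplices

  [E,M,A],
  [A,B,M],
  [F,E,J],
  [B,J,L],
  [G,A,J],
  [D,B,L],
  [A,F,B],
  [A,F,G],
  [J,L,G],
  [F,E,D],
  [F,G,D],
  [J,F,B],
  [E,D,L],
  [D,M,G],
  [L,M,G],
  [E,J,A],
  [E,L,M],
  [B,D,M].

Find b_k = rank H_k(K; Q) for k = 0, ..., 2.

b_0 = 1, b_1 = 1, b_2 = 0.

Fix the vertex order A < B < D < E < F < G < J < L < M and write every simplex with vertices in increasing order. Then dim K = 2 and the simplices of K are:

  0-simplices (9): A, B, D, E, F, G, J, L, M
  1-simplices (27): AB, AE, AF, AG, AJ, AM, BD, BF, BJ, BL, BM, DE, DF, DG, DL, DM, EF, EJ, EL, EM, FG, FJ, GJ, GL, GM, JL, LM
  2-simplices (18): ABF, ABM, AEJ, AEM, AFG, AGJ, BDL, BDM, BFJ, BJL, DEF, DEL, DFG, DGM, EFJ, ELM, GJL, GLM

giving chain groups C_0 ≅ Z^9, C_1 ≅ Z^27, C_2 ≅ Z^18.

∂_1: C_1 → C_0 sends each edge [p,q] (with p < q) to q − p. For instance
  ∂DE = E − D.
As a 9×27 matrix over Z this has rank 8, with invariant factors (1,1,1,1,1,1,1,1).

Boundary ∂_2: C_2 → C_1 acts by ∂[p,q,r] = [q,r] − [p,r] + [p,q]. For instance
  ∂BDL = DL − BL + BD,
  ∂BDM = DM − BM + BD.
The 27×18 boundary matrix has rank 18 and Smith normal form diag(1,1,1,1,1,1,1,1,1,1,1,1,1,1,1,1,1,2).

Reading off H_k = ker ∂_k / im ∂_{k+1}:

  H_0: rank C_0 − rank ∂_1 = 9 − 8 = 1, and the invariant factors of ∂_1 are all 1, so H_0 ≅ Z.
  H_1: rank ker ∂_1 − rank ∂_2 = (27 − 8) − 18 = 1, and ∂_2 has invariant factor 2 > 1, so H_1 ≅ Z ⊕ Z_2.
  H_2: rank ker ∂_2 − rank ∂_3 = (18 − 18) − 0 = 0, and there is no ∂_3, so H_2 ≅ 0.

As a check, the Euler characteristic is 9 − 27 + 18 = 0, which agrees with 1 − 1 + 0 = 0.

Hence the Betti numbers are b_0 = 1, b_1 = 1, b_2 = 0.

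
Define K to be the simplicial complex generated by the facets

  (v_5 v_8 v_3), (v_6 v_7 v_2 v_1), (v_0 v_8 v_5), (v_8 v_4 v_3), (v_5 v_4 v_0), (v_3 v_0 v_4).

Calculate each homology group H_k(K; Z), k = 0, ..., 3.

H_0 ≅ Z^2,  H_1 ≅ Z,  H_2 = 0,  H_3 = 0.

K has 9 vertices, 16 edges, 9 triangles, 1 3-simplex.
rank ∂_0 = 0, rank ∂_1 = 7 ⇒ b_0 = 9 − 0 − 7 = 2; all invariant factors of ∂_1 are 1 so no torsion. So H_0 ≅ Z^2.
rank ∂_1 = 7, rank ∂_2 = 8 ⇒ b_1 = 16 − 7 − 8 = 1; all invariant factors of ∂_2 are 1 so no torsion. So H_1 ≅ Z.
rank ∂_2 = 8, rank ∂_3 = 1 ⇒ b_2 = 9 − 8 − 1 = 0; all invariant factors of ∂_3 are 1 so no torsion. So H_2 ≅ 0.
rank ∂_3 = 1, rank ∂_4 = 0 ⇒ b_3 = 1 − 1 − 0 = 0. So H_3 ≅ 0.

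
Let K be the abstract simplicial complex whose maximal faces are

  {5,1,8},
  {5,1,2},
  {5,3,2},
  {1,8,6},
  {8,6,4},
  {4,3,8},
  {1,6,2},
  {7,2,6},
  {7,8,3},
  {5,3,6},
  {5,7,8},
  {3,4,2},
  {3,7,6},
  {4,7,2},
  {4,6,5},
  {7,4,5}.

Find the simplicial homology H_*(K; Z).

H_0 = Z,  H_1 = Z^2,  H_2 = Z.

K has 8 vertices, 24 edges, 16 triangles.
rank ∂_0 = 0, rank ∂_1 = 7 ⇒ b_0 = 8 − 0 − 7 = 1; all invariant factors of ∂_1 are 1 so no torsion. So H_0 ≅ Z.
rank ∂_1 = 7, rank ∂_2 = 15 ⇒ b_1 = 24 − 7 − 15 = 2; all invariant factors of ∂_2 are 1 so no torsion. So H_1 ≅ Z^2.
rank ∂_2 = 15, rank ∂_3 = 0 ⇒ b_2 = 16 − 15 − 0 = 1. So H_2 ≅ Z.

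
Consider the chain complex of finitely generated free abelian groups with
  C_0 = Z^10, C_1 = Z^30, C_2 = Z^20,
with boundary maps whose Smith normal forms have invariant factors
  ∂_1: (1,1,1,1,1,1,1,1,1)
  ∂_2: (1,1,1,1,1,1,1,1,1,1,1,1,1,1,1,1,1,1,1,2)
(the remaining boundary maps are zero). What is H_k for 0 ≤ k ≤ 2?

H_0: b_0 = 10 − 0 − 9 = 1; torsion from ∂_1 factors > 1: none. So H_0 = Z.
H_1: b_1 = 30 − 9 − 20 = 1; torsion from ∂_2 factors > 1: [2]. So H_1 = Z ⊕ Z/2.
H_2: b_2 = 20 − 20 − 0 = 0; torsion from ∂_3 factors > 1: none. So H_2 = 0.

H_0 = Z,  H_1 = Z ⊕ Z/2,  H_2 = 0.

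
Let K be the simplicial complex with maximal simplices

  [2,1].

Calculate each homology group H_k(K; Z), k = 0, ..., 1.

H_0 = Z,  H_1 = 0.

We work with the vertex ordering 1 < 2. The simplices of K, each written with vertices in increasing order, are:

  0-simplices (2): [1], [2]
  1-simplices (1): [1,2]

so the chain groups are C_0 ≅ Z^2, C_1 ≅ Z^1.

Boundary ∂_1: C_1 → C_0 is given by ∂[p,q] = [q] − [p].
As a 2×1 matrix over Z this has rank 1, with invariant factors (1).

Reading off H_k = ker ∂_k / im ∂_{k+1}:

  H_0: rank C_0 − rank ∂_1 = 2 − 1 = 1, and the invariant factors of ∂_1 are all 1, so H_0 = Z.
  H_1: rank ker ∂_1 − rank ∂_2 = (1 − 1) − 0 = 0, and there is no ∂_2, so H_1 = 0.

As a check, the Euler characteristic is 2 − 1 = 1, which agrees with 1 − 0 = 1.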